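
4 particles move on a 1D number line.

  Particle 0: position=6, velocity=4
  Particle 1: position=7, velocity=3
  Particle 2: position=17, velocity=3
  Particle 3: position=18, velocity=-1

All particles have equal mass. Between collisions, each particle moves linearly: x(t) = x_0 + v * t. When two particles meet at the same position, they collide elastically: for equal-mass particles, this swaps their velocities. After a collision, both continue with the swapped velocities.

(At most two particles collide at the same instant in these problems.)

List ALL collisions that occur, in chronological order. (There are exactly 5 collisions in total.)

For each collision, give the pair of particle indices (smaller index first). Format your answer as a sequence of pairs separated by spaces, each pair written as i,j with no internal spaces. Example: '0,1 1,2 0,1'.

Answer: 2,3 0,1 1,2 0,1 2,3

Derivation:
Collision at t=1/4: particles 2 and 3 swap velocities; positions: p0=7 p1=31/4 p2=71/4 p3=71/4; velocities now: v0=4 v1=3 v2=-1 v3=3
Collision at t=1: particles 0 and 1 swap velocities; positions: p0=10 p1=10 p2=17 p3=20; velocities now: v0=3 v1=4 v2=-1 v3=3
Collision at t=12/5: particles 1 and 2 swap velocities; positions: p0=71/5 p1=78/5 p2=78/5 p3=121/5; velocities now: v0=3 v1=-1 v2=4 v3=3
Collision at t=11/4: particles 0 and 1 swap velocities; positions: p0=61/4 p1=61/4 p2=17 p3=101/4; velocities now: v0=-1 v1=3 v2=4 v3=3
Collision at t=11: particles 2 and 3 swap velocities; positions: p0=7 p1=40 p2=50 p3=50; velocities now: v0=-1 v1=3 v2=3 v3=4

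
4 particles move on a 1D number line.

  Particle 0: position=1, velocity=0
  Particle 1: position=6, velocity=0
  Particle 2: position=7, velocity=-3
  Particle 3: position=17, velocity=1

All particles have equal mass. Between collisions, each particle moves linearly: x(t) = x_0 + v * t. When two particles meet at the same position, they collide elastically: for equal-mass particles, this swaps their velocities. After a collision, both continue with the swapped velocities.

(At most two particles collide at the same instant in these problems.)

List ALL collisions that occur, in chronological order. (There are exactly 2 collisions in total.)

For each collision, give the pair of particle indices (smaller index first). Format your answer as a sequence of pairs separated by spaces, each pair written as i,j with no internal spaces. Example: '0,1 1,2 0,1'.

Answer: 1,2 0,1

Derivation:
Collision at t=1/3: particles 1 and 2 swap velocities; positions: p0=1 p1=6 p2=6 p3=52/3; velocities now: v0=0 v1=-3 v2=0 v3=1
Collision at t=2: particles 0 and 1 swap velocities; positions: p0=1 p1=1 p2=6 p3=19; velocities now: v0=-3 v1=0 v2=0 v3=1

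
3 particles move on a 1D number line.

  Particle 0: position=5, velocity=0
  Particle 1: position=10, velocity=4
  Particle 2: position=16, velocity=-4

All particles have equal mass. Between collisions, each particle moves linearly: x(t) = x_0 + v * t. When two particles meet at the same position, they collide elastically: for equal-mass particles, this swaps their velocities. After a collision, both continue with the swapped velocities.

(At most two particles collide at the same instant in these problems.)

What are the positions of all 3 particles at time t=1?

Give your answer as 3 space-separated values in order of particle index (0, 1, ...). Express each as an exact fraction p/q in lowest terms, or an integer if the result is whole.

Answer: 5 12 14

Derivation:
Collision at t=3/4: particles 1 and 2 swap velocities; positions: p0=5 p1=13 p2=13; velocities now: v0=0 v1=-4 v2=4
Advance to t=1 (no further collisions before then); velocities: v0=0 v1=-4 v2=4; positions = 5 12 14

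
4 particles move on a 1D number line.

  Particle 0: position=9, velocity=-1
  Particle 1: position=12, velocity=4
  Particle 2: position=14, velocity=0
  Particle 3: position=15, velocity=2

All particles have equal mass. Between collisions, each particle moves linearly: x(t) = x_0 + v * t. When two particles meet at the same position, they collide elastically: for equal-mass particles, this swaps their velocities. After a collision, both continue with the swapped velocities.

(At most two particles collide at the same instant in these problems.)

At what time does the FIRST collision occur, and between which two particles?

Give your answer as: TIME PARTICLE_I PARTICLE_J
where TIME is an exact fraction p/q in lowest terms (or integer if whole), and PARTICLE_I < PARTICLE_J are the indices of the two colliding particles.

Answer: 1/2 1 2

Derivation:
Pair (0,1): pos 9,12 vel -1,4 -> not approaching (rel speed -5 <= 0)
Pair (1,2): pos 12,14 vel 4,0 -> gap=2, closing at 4/unit, collide at t=1/2
Pair (2,3): pos 14,15 vel 0,2 -> not approaching (rel speed -2 <= 0)
Earliest collision: t=1/2 between 1 and 2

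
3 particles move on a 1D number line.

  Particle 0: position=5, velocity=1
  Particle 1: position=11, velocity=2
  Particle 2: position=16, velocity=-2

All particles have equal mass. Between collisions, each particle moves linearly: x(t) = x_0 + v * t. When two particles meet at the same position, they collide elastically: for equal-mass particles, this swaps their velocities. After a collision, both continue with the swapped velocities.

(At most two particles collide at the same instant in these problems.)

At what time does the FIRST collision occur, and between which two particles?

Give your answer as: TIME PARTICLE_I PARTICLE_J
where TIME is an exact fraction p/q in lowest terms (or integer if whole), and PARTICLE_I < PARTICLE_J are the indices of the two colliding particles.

Answer: 5/4 1 2

Derivation:
Pair (0,1): pos 5,11 vel 1,2 -> not approaching (rel speed -1 <= 0)
Pair (1,2): pos 11,16 vel 2,-2 -> gap=5, closing at 4/unit, collide at t=5/4
Earliest collision: t=5/4 between 1 and 2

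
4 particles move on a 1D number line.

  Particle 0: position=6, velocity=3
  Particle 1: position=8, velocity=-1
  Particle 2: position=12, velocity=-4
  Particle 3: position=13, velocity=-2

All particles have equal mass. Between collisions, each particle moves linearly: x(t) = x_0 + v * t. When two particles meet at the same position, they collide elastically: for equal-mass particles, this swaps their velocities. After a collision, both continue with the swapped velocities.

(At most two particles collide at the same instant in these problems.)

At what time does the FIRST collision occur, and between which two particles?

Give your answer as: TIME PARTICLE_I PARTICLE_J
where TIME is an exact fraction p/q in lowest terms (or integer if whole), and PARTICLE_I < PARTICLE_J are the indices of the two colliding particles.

Answer: 1/2 0 1

Derivation:
Pair (0,1): pos 6,8 vel 3,-1 -> gap=2, closing at 4/unit, collide at t=1/2
Pair (1,2): pos 8,12 vel -1,-4 -> gap=4, closing at 3/unit, collide at t=4/3
Pair (2,3): pos 12,13 vel -4,-2 -> not approaching (rel speed -2 <= 0)
Earliest collision: t=1/2 between 0 and 1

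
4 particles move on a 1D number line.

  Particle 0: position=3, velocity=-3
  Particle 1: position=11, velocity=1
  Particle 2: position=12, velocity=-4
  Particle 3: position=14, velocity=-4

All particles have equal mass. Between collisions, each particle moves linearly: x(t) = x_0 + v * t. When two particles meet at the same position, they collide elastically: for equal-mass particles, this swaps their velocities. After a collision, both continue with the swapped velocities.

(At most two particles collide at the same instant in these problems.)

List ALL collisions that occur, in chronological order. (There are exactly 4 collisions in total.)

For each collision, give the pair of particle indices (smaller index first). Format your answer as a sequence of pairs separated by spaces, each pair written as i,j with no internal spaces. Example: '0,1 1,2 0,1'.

Collision at t=1/5: particles 1 and 2 swap velocities; positions: p0=12/5 p1=56/5 p2=56/5 p3=66/5; velocities now: v0=-3 v1=-4 v2=1 v3=-4
Collision at t=3/5: particles 2 and 3 swap velocities; positions: p0=6/5 p1=48/5 p2=58/5 p3=58/5; velocities now: v0=-3 v1=-4 v2=-4 v3=1
Collision at t=9: particles 0 and 1 swap velocities; positions: p0=-24 p1=-24 p2=-22 p3=20; velocities now: v0=-4 v1=-3 v2=-4 v3=1
Collision at t=11: particles 1 and 2 swap velocities; positions: p0=-32 p1=-30 p2=-30 p3=22; velocities now: v0=-4 v1=-4 v2=-3 v3=1

Answer: 1,2 2,3 0,1 1,2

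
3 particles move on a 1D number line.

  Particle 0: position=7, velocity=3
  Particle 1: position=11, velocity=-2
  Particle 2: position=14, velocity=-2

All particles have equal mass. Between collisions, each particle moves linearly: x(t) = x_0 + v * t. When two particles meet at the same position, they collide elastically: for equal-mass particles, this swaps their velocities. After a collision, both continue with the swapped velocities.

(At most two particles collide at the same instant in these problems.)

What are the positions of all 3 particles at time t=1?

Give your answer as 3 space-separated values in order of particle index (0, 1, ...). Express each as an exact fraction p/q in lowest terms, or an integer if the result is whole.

Collision at t=4/5: particles 0 and 1 swap velocities; positions: p0=47/5 p1=47/5 p2=62/5; velocities now: v0=-2 v1=3 v2=-2
Advance to t=1 (no further collisions before then); velocities: v0=-2 v1=3 v2=-2; positions = 9 10 12

Answer: 9 10 12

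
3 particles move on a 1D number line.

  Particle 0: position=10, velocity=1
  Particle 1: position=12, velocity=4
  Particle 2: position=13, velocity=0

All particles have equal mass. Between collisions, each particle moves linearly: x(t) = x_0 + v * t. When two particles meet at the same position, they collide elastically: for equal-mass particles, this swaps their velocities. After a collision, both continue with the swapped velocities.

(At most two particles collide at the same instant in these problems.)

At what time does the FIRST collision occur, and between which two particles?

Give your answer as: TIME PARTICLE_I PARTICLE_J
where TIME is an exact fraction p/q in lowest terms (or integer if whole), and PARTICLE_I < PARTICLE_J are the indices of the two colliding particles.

Pair (0,1): pos 10,12 vel 1,4 -> not approaching (rel speed -3 <= 0)
Pair (1,2): pos 12,13 vel 4,0 -> gap=1, closing at 4/unit, collide at t=1/4
Earliest collision: t=1/4 between 1 and 2

Answer: 1/4 1 2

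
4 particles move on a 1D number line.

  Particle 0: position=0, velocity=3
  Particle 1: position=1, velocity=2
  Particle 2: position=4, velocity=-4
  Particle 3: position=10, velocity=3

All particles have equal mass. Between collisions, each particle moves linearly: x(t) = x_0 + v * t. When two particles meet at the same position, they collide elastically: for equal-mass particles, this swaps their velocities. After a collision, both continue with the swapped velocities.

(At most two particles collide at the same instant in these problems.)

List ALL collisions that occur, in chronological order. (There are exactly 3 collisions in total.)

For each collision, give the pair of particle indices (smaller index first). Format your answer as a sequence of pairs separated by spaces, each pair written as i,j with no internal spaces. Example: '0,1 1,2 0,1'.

Collision at t=1/2: particles 1 and 2 swap velocities; positions: p0=3/2 p1=2 p2=2 p3=23/2; velocities now: v0=3 v1=-4 v2=2 v3=3
Collision at t=4/7: particles 0 and 1 swap velocities; positions: p0=12/7 p1=12/7 p2=15/7 p3=82/7; velocities now: v0=-4 v1=3 v2=2 v3=3
Collision at t=1: particles 1 and 2 swap velocities; positions: p0=0 p1=3 p2=3 p3=13; velocities now: v0=-4 v1=2 v2=3 v3=3

Answer: 1,2 0,1 1,2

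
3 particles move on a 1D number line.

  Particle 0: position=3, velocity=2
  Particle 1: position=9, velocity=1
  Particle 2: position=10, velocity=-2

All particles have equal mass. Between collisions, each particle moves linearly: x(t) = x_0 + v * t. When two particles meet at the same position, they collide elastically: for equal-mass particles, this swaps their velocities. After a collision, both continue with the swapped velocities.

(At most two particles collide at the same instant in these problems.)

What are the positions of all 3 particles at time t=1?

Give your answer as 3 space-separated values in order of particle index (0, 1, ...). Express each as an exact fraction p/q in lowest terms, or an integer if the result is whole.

Answer: 5 8 10

Derivation:
Collision at t=1/3: particles 1 and 2 swap velocities; positions: p0=11/3 p1=28/3 p2=28/3; velocities now: v0=2 v1=-2 v2=1
Advance to t=1 (no further collisions before then); velocities: v0=2 v1=-2 v2=1; positions = 5 8 10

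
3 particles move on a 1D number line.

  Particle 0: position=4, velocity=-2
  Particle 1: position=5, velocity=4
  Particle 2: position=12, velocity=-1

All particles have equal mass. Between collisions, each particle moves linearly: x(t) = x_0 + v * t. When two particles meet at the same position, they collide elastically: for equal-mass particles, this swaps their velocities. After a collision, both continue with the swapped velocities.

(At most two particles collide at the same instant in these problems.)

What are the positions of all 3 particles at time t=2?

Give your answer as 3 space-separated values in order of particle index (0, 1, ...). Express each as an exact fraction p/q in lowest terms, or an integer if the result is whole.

Collision at t=7/5: particles 1 and 2 swap velocities; positions: p0=6/5 p1=53/5 p2=53/5; velocities now: v0=-2 v1=-1 v2=4
Advance to t=2 (no further collisions before then); velocities: v0=-2 v1=-1 v2=4; positions = 0 10 13

Answer: 0 10 13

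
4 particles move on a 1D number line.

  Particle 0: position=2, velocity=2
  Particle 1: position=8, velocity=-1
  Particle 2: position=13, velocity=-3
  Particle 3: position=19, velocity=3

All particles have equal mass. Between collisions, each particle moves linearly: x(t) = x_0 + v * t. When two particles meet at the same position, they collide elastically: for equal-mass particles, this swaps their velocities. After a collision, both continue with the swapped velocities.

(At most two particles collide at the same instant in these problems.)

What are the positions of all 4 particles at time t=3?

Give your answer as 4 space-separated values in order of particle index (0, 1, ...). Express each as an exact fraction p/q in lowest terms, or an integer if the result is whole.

Collision at t=2: particles 0 and 1 swap velocities; positions: p0=6 p1=6 p2=7 p3=25; velocities now: v0=-1 v1=2 v2=-3 v3=3
Collision at t=11/5: particles 1 and 2 swap velocities; positions: p0=29/5 p1=32/5 p2=32/5 p3=128/5; velocities now: v0=-1 v1=-3 v2=2 v3=3
Collision at t=5/2: particles 0 and 1 swap velocities; positions: p0=11/2 p1=11/2 p2=7 p3=53/2; velocities now: v0=-3 v1=-1 v2=2 v3=3
Advance to t=3 (no further collisions before then); velocities: v0=-3 v1=-1 v2=2 v3=3; positions = 4 5 8 28

Answer: 4 5 8 28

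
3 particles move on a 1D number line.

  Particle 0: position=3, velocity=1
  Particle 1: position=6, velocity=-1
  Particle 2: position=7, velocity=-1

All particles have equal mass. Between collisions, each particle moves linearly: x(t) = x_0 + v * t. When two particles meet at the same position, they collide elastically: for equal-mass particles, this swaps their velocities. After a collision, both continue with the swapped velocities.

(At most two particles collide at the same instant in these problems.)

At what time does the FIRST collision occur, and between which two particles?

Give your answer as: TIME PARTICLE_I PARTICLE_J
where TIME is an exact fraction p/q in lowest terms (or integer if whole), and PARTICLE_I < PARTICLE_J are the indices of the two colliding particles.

Answer: 3/2 0 1

Derivation:
Pair (0,1): pos 3,6 vel 1,-1 -> gap=3, closing at 2/unit, collide at t=3/2
Pair (1,2): pos 6,7 vel -1,-1 -> not approaching (rel speed 0 <= 0)
Earliest collision: t=3/2 between 0 and 1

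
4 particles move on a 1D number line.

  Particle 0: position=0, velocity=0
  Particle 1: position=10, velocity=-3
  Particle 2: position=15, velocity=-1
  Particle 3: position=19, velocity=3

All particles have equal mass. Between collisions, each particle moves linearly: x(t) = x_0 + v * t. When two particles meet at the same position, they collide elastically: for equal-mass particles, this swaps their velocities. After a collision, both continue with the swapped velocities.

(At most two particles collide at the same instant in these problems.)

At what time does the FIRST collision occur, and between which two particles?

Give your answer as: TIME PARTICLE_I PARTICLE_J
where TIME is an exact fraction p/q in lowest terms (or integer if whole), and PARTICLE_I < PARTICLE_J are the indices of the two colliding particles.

Pair (0,1): pos 0,10 vel 0,-3 -> gap=10, closing at 3/unit, collide at t=10/3
Pair (1,2): pos 10,15 vel -3,-1 -> not approaching (rel speed -2 <= 0)
Pair (2,3): pos 15,19 vel -1,3 -> not approaching (rel speed -4 <= 0)
Earliest collision: t=10/3 between 0 and 1

Answer: 10/3 0 1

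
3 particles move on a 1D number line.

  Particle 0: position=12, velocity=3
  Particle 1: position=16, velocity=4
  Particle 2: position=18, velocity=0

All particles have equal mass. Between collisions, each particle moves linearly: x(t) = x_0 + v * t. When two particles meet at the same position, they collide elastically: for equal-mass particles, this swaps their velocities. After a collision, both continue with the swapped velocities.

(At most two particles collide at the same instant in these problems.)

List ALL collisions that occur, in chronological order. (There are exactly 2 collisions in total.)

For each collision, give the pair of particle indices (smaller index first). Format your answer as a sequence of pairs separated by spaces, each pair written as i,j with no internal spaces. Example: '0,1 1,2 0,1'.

Answer: 1,2 0,1

Derivation:
Collision at t=1/2: particles 1 and 2 swap velocities; positions: p0=27/2 p1=18 p2=18; velocities now: v0=3 v1=0 v2=4
Collision at t=2: particles 0 and 1 swap velocities; positions: p0=18 p1=18 p2=24; velocities now: v0=0 v1=3 v2=4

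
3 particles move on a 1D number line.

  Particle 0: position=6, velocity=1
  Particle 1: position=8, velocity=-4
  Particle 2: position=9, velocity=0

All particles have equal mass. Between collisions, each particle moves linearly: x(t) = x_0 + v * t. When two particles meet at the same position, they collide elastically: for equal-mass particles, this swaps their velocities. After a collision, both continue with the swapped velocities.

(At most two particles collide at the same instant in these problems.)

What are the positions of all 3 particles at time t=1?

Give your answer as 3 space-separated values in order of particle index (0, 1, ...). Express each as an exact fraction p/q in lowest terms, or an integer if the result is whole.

Answer: 4 7 9

Derivation:
Collision at t=2/5: particles 0 and 1 swap velocities; positions: p0=32/5 p1=32/5 p2=9; velocities now: v0=-4 v1=1 v2=0
Advance to t=1 (no further collisions before then); velocities: v0=-4 v1=1 v2=0; positions = 4 7 9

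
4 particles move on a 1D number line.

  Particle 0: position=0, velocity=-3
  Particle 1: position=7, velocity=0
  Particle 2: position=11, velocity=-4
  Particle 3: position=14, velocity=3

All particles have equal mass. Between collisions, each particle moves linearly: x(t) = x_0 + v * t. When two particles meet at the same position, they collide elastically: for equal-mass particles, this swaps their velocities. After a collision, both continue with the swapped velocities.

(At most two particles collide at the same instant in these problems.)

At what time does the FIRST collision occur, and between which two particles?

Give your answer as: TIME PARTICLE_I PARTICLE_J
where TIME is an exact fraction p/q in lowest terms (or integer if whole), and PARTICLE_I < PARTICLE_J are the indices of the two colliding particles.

Answer: 1 1 2

Derivation:
Pair (0,1): pos 0,7 vel -3,0 -> not approaching (rel speed -3 <= 0)
Pair (1,2): pos 7,11 vel 0,-4 -> gap=4, closing at 4/unit, collide at t=1
Pair (2,3): pos 11,14 vel -4,3 -> not approaching (rel speed -7 <= 0)
Earliest collision: t=1 between 1 and 2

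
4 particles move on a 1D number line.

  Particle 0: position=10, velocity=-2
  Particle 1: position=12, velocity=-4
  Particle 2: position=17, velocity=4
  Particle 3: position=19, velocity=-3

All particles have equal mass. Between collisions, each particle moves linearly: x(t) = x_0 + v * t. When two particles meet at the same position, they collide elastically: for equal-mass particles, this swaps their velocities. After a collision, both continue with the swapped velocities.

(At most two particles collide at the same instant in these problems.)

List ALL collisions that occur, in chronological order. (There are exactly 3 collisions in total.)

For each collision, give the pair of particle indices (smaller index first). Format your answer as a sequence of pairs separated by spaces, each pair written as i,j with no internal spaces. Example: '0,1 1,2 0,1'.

Collision at t=2/7: particles 2 and 3 swap velocities; positions: p0=66/7 p1=76/7 p2=127/7 p3=127/7; velocities now: v0=-2 v1=-4 v2=-3 v3=4
Collision at t=1: particles 0 and 1 swap velocities; positions: p0=8 p1=8 p2=16 p3=21; velocities now: v0=-4 v1=-2 v2=-3 v3=4
Collision at t=9: particles 1 and 2 swap velocities; positions: p0=-24 p1=-8 p2=-8 p3=53; velocities now: v0=-4 v1=-3 v2=-2 v3=4

Answer: 2,3 0,1 1,2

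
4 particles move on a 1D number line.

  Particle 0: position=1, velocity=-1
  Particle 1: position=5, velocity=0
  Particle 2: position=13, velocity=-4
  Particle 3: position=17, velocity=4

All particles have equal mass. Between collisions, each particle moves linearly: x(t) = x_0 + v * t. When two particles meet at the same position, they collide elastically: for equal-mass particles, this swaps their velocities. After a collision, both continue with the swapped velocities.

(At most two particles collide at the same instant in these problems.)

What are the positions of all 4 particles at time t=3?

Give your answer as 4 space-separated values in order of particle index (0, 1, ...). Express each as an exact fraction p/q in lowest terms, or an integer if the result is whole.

Collision at t=2: particles 1 and 2 swap velocities; positions: p0=-1 p1=5 p2=5 p3=25; velocities now: v0=-1 v1=-4 v2=0 v3=4
Advance to t=3 (no further collisions before then); velocities: v0=-1 v1=-4 v2=0 v3=4; positions = -2 1 5 29

Answer: -2 1 5 29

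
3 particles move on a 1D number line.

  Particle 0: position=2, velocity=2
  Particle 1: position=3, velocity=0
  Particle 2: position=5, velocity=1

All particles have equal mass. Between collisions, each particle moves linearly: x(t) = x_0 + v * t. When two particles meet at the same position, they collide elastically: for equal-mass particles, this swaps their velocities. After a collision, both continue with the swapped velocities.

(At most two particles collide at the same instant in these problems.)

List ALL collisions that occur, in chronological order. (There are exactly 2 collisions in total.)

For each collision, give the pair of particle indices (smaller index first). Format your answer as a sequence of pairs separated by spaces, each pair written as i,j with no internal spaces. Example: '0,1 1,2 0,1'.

Answer: 0,1 1,2

Derivation:
Collision at t=1/2: particles 0 and 1 swap velocities; positions: p0=3 p1=3 p2=11/2; velocities now: v0=0 v1=2 v2=1
Collision at t=3: particles 1 and 2 swap velocities; positions: p0=3 p1=8 p2=8; velocities now: v0=0 v1=1 v2=2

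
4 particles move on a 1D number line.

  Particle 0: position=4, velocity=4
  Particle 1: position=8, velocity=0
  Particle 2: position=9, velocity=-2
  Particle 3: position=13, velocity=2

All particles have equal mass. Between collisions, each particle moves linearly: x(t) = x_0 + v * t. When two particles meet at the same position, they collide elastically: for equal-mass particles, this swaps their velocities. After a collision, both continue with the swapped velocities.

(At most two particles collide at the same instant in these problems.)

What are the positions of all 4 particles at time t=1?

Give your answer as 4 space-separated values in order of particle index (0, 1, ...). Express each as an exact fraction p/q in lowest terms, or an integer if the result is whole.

Collision at t=1/2: particles 1 and 2 swap velocities; positions: p0=6 p1=8 p2=8 p3=14; velocities now: v0=4 v1=-2 v2=0 v3=2
Collision at t=5/6: particles 0 and 1 swap velocities; positions: p0=22/3 p1=22/3 p2=8 p3=44/3; velocities now: v0=-2 v1=4 v2=0 v3=2
Collision at t=1: particles 1 and 2 swap velocities; positions: p0=7 p1=8 p2=8 p3=15; velocities now: v0=-2 v1=0 v2=4 v3=2
Advance to t=1 (no further collisions before then); velocities: v0=-2 v1=0 v2=4 v3=2; positions = 7 8 8 15

Answer: 7 8 8 15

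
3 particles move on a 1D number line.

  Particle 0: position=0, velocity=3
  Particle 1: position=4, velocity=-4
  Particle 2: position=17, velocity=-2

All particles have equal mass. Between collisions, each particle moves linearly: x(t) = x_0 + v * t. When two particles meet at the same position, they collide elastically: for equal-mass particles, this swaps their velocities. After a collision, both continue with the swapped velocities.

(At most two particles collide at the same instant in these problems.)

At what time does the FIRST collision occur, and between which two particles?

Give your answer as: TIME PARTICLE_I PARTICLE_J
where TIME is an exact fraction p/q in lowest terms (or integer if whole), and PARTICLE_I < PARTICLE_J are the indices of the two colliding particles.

Pair (0,1): pos 0,4 vel 3,-4 -> gap=4, closing at 7/unit, collide at t=4/7
Pair (1,2): pos 4,17 vel -4,-2 -> not approaching (rel speed -2 <= 0)
Earliest collision: t=4/7 between 0 and 1

Answer: 4/7 0 1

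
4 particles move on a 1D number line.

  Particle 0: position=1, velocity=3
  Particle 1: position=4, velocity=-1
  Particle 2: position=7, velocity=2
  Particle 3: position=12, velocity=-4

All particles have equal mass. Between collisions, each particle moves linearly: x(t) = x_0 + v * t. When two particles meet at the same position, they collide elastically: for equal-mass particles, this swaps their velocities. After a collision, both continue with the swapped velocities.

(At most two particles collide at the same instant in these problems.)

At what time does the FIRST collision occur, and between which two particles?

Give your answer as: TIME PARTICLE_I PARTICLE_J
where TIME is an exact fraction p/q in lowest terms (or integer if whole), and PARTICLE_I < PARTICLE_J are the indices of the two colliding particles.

Pair (0,1): pos 1,4 vel 3,-1 -> gap=3, closing at 4/unit, collide at t=3/4
Pair (1,2): pos 4,7 vel -1,2 -> not approaching (rel speed -3 <= 0)
Pair (2,3): pos 7,12 vel 2,-4 -> gap=5, closing at 6/unit, collide at t=5/6
Earliest collision: t=3/4 between 0 and 1

Answer: 3/4 0 1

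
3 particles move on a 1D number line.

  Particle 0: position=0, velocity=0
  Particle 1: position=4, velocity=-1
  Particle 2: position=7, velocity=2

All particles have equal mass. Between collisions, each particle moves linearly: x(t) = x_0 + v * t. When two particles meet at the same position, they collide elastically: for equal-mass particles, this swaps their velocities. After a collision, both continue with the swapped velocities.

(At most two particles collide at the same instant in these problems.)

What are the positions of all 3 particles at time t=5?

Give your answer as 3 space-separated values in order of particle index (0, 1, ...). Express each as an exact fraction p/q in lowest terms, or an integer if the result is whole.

Collision at t=4: particles 0 and 1 swap velocities; positions: p0=0 p1=0 p2=15; velocities now: v0=-1 v1=0 v2=2
Advance to t=5 (no further collisions before then); velocities: v0=-1 v1=0 v2=2; positions = -1 0 17

Answer: -1 0 17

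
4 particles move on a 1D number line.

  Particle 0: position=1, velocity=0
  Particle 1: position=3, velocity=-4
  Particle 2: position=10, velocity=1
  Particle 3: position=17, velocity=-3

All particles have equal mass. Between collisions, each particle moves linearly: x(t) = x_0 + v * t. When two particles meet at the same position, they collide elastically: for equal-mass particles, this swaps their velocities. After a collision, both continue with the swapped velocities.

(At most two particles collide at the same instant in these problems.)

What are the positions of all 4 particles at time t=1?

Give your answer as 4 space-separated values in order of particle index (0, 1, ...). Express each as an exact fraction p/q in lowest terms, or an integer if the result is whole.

Collision at t=1/2: particles 0 and 1 swap velocities; positions: p0=1 p1=1 p2=21/2 p3=31/2; velocities now: v0=-4 v1=0 v2=1 v3=-3
Advance to t=1 (no further collisions before then); velocities: v0=-4 v1=0 v2=1 v3=-3; positions = -1 1 11 14

Answer: -1 1 11 14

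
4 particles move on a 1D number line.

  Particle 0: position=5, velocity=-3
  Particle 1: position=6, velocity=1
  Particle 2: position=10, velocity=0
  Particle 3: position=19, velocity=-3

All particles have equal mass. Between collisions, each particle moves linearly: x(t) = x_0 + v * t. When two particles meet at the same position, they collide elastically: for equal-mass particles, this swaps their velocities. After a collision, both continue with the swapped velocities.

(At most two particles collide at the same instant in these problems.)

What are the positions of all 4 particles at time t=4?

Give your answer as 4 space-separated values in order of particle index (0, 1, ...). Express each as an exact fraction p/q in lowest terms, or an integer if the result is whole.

Collision at t=3: particles 2 and 3 swap velocities; positions: p0=-4 p1=9 p2=10 p3=10; velocities now: v0=-3 v1=1 v2=-3 v3=0
Collision at t=13/4: particles 1 and 2 swap velocities; positions: p0=-19/4 p1=37/4 p2=37/4 p3=10; velocities now: v0=-3 v1=-3 v2=1 v3=0
Collision at t=4: particles 2 and 3 swap velocities; positions: p0=-7 p1=7 p2=10 p3=10; velocities now: v0=-3 v1=-3 v2=0 v3=1
Advance to t=4 (no further collisions before then); velocities: v0=-3 v1=-3 v2=0 v3=1; positions = -7 7 10 10

Answer: -7 7 10 10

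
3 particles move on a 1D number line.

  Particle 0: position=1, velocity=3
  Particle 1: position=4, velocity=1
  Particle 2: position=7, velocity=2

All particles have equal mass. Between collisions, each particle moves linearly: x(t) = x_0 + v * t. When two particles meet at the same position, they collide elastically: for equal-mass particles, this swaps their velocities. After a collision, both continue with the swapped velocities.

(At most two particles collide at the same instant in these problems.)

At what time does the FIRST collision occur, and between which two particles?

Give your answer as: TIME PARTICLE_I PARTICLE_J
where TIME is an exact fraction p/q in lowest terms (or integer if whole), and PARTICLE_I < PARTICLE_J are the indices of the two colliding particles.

Pair (0,1): pos 1,4 vel 3,1 -> gap=3, closing at 2/unit, collide at t=3/2
Pair (1,2): pos 4,7 vel 1,2 -> not approaching (rel speed -1 <= 0)
Earliest collision: t=3/2 between 0 and 1

Answer: 3/2 0 1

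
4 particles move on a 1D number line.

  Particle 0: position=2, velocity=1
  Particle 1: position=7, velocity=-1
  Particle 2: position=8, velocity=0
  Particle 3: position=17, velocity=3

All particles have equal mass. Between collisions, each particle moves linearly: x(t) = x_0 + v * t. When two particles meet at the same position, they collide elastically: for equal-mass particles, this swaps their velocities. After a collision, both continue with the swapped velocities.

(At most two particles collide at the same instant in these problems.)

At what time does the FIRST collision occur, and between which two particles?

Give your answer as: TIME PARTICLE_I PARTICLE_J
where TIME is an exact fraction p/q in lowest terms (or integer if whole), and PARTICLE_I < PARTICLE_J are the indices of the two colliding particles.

Pair (0,1): pos 2,7 vel 1,-1 -> gap=5, closing at 2/unit, collide at t=5/2
Pair (1,2): pos 7,8 vel -1,0 -> not approaching (rel speed -1 <= 0)
Pair (2,3): pos 8,17 vel 0,3 -> not approaching (rel speed -3 <= 0)
Earliest collision: t=5/2 between 0 and 1

Answer: 5/2 0 1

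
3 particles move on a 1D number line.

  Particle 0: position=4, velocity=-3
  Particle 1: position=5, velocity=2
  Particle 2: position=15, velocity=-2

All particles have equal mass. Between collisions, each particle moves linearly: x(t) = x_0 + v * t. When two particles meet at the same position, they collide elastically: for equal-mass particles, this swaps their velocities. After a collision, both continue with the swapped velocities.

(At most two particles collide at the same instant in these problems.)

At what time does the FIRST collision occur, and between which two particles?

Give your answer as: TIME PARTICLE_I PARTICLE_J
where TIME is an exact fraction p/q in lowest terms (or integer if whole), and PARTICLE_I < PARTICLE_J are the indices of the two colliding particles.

Pair (0,1): pos 4,5 vel -3,2 -> not approaching (rel speed -5 <= 0)
Pair (1,2): pos 5,15 vel 2,-2 -> gap=10, closing at 4/unit, collide at t=5/2
Earliest collision: t=5/2 between 1 and 2

Answer: 5/2 1 2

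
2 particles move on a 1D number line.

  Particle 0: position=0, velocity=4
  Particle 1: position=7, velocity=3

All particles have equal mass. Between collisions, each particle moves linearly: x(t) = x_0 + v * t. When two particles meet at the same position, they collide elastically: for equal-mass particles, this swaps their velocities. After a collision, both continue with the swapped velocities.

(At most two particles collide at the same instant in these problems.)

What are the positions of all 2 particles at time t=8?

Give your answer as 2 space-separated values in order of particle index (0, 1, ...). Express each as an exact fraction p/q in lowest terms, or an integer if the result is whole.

Answer: 31 32

Derivation:
Collision at t=7: particles 0 and 1 swap velocities; positions: p0=28 p1=28; velocities now: v0=3 v1=4
Advance to t=8 (no further collisions before then); velocities: v0=3 v1=4; positions = 31 32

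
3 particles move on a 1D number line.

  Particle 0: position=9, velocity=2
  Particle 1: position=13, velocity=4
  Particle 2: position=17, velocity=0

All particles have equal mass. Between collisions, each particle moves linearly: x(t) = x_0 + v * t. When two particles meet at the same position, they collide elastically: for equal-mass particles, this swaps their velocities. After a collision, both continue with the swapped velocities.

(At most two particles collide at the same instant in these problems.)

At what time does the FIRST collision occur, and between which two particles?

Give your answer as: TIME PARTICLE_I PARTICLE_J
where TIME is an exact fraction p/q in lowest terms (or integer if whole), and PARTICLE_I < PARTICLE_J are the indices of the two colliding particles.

Answer: 1 1 2

Derivation:
Pair (0,1): pos 9,13 vel 2,4 -> not approaching (rel speed -2 <= 0)
Pair (1,2): pos 13,17 vel 4,0 -> gap=4, closing at 4/unit, collide at t=1
Earliest collision: t=1 between 1 and 2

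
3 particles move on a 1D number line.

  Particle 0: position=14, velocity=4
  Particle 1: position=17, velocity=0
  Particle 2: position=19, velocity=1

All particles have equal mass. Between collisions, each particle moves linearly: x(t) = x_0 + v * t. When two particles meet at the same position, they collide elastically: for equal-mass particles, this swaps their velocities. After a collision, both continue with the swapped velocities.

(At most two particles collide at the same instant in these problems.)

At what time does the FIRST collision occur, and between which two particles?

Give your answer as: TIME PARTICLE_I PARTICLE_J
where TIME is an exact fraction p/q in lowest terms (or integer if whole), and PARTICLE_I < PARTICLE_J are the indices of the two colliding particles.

Answer: 3/4 0 1

Derivation:
Pair (0,1): pos 14,17 vel 4,0 -> gap=3, closing at 4/unit, collide at t=3/4
Pair (1,2): pos 17,19 vel 0,1 -> not approaching (rel speed -1 <= 0)
Earliest collision: t=3/4 between 0 and 1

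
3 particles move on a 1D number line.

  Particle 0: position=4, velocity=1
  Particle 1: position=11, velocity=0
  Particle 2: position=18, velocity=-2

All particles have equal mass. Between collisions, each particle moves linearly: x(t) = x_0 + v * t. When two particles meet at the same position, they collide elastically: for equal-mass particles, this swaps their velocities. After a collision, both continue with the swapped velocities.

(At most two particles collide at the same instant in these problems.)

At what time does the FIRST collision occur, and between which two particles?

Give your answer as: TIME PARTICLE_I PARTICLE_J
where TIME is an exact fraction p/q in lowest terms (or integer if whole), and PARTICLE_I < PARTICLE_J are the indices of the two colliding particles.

Pair (0,1): pos 4,11 vel 1,0 -> gap=7, closing at 1/unit, collide at t=7
Pair (1,2): pos 11,18 vel 0,-2 -> gap=7, closing at 2/unit, collide at t=7/2
Earliest collision: t=7/2 between 1 and 2

Answer: 7/2 1 2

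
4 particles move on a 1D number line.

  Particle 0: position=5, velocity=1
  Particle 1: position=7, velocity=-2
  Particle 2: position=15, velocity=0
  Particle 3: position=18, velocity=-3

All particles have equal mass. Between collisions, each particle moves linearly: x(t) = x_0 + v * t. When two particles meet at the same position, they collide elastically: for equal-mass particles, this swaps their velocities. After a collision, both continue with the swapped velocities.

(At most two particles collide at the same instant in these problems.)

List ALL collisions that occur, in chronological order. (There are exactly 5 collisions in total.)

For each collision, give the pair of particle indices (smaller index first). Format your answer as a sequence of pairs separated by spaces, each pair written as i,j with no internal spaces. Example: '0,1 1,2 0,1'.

Collision at t=2/3: particles 0 and 1 swap velocities; positions: p0=17/3 p1=17/3 p2=15 p3=16; velocities now: v0=-2 v1=1 v2=0 v3=-3
Collision at t=1: particles 2 and 3 swap velocities; positions: p0=5 p1=6 p2=15 p3=15; velocities now: v0=-2 v1=1 v2=-3 v3=0
Collision at t=13/4: particles 1 and 2 swap velocities; positions: p0=1/2 p1=33/4 p2=33/4 p3=15; velocities now: v0=-2 v1=-3 v2=1 v3=0
Collision at t=10: particles 2 and 3 swap velocities; positions: p0=-13 p1=-12 p2=15 p3=15; velocities now: v0=-2 v1=-3 v2=0 v3=1
Collision at t=11: particles 0 and 1 swap velocities; positions: p0=-15 p1=-15 p2=15 p3=16; velocities now: v0=-3 v1=-2 v2=0 v3=1

Answer: 0,1 2,3 1,2 2,3 0,1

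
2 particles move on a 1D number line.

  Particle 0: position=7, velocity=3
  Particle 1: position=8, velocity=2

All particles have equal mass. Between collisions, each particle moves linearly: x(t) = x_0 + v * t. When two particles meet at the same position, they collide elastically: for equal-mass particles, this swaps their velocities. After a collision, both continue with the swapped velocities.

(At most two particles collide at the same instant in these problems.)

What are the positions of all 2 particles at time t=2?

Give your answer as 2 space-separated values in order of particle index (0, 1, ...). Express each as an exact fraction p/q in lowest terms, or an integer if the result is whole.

Collision at t=1: particles 0 and 1 swap velocities; positions: p0=10 p1=10; velocities now: v0=2 v1=3
Advance to t=2 (no further collisions before then); velocities: v0=2 v1=3; positions = 12 13

Answer: 12 13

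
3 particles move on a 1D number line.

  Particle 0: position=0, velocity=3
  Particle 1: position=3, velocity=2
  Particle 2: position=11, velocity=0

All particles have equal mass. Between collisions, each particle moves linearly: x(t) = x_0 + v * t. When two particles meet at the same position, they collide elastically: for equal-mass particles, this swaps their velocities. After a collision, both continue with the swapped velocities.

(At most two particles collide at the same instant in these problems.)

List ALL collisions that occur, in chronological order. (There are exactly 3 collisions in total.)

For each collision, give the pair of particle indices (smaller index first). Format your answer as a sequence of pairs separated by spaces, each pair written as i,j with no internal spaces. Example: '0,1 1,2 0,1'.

Collision at t=3: particles 0 and 1 swap velocities; positions: p0=9 p1=9 p2=11; velocities now: v0=2 v1=3 v2=0
Collision at t=11/3: particles 1 and 2 swap velocities; positions: p0=31/3 p1=11 p2=11; velocities now: v0=2 v1=0 v2=3
Collision at t=4: particles 0 and 1 swap velocities; positions: p0=11 p1=11 p2=12; velocities now: v0=0 v1=2 v2=3

Answer: 0,1 1,2 0,1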